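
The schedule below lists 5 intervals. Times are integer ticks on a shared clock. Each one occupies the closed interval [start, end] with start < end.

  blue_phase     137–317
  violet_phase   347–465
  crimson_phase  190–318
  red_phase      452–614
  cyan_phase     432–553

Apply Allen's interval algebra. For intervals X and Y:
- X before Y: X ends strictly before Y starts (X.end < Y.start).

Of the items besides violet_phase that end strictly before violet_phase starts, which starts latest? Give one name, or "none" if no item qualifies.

crimson_phase

Target violet_phase = [347, 465].
blue_phase [137, 317] → before → candidate.
crimson_phase [190, 318] → before → candidate.
cyan_phase [432, 553] → overlapped-by → excluded.
red_phase [452, 614] → overlapped-by → excluded.
Among candidates, latest start is 190 → crimson_phase.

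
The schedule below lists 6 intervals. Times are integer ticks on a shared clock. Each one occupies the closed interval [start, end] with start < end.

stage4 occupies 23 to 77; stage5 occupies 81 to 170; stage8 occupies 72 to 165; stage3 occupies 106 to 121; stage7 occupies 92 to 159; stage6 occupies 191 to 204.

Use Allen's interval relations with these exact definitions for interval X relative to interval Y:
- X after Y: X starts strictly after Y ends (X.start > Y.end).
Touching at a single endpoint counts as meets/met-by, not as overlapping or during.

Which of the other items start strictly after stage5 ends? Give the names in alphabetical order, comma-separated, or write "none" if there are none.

stage6

Target stage5 = [81, 170].
stage3 [106, 121] → during → no.
stage4 [23, 77] → before → no.
stage6 [191, 204] → after → yes.
stage7 [92, 159] → during → no.
stage8 [72, 165] → overlaps → no.
Result: stage6.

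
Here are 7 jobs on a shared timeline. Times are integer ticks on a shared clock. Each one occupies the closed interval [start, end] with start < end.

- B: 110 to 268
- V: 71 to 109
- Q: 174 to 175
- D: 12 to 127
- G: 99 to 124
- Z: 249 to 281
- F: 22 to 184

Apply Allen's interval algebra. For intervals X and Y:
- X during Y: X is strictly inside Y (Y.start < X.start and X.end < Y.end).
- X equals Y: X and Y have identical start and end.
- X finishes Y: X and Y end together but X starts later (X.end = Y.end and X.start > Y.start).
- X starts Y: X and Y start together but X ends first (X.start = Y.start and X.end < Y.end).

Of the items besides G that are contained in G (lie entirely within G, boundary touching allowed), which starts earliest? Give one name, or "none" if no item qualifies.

none

Target G = [99, 124].
B [110, 268] → overlapped-by → excluded.
D [12, 127] → contains → excluded.
F [22, 184] → contains → excluded.
Q [174, 175] → after → excluded.
V [71, 109] → overlaps → excluded.
Z [249, 281] → after → excluded.
No candidates → none.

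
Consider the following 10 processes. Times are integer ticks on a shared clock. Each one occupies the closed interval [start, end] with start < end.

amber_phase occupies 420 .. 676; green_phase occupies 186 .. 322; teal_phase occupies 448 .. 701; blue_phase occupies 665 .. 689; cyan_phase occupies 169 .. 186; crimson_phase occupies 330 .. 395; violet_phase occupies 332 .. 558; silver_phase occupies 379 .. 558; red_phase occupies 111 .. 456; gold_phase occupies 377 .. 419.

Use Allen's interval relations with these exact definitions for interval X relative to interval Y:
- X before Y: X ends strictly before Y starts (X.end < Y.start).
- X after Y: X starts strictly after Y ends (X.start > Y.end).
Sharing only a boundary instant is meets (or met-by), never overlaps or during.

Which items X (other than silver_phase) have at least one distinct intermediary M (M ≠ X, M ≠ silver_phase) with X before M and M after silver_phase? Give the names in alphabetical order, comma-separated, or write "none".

Target silver_phase = [379, 558].
Intermediaries M with M after silver_phase: blue_phase.
Via blue_phase — items with X before blue_phase: crimson_phase, cyan_phase, gold_phase, green_phase, red_phase, violet_phase.
Union: crimson_phase, cyan_phase, gold_phase, green_phase, red_phase, violet_phase.

crimson_phase, cyan_phase, gold_phase, green_phase, red_phase, violet_phase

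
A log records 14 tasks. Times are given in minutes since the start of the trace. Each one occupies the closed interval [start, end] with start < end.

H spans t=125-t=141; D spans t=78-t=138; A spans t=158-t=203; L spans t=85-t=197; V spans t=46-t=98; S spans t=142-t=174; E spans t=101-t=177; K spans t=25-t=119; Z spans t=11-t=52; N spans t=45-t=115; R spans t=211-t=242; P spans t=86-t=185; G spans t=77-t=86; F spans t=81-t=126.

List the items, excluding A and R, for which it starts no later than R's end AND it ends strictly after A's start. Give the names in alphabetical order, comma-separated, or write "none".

Conditions: its start is no later than R's end (X.start <= t=242) AND its end is strictly after A's start (X.end > t=158).
D: start t=78 <= t=242? ✓; end t=138 > t=158? ✗ → no.
E: start t=101 <= t=242? ✓; end t=177 > t=158? ✓ → yes.
F: start t=81 <= t=242? ✓; end t=126 > t=158? ✗ → no.
G: start t=77 <= t=242? ✓; end t=86 > t=158? ✗ → no.
H: start t=125 <= t=242? ✓; end t=141 > t=158? ✗ → no.
K: start t=25 <= t=242? ✓; end t=119 > t=158? ✗ → no.
L: start t=85 <= t=242? ✓; end t=197 > t=158? ✓ → yes.
N: start t=45 <= t=242? ✓; end t=115 > t=158? ✗ → no.
P: start t=86 <= t=242? ✓; end t=185 > t=158? ✓ → yes.
S: start t=142 <= t=242? ✓; end t=174 > t=158? ✓ → yes.
V: start t=46 <= t=242? ✓; end t=98 > t=158? ✗ → no.
Z: start t=11 <= t=242? ✓; end t=52 > t=158? ✗ → no.
Result: E, L, P, S.

E, L, P, S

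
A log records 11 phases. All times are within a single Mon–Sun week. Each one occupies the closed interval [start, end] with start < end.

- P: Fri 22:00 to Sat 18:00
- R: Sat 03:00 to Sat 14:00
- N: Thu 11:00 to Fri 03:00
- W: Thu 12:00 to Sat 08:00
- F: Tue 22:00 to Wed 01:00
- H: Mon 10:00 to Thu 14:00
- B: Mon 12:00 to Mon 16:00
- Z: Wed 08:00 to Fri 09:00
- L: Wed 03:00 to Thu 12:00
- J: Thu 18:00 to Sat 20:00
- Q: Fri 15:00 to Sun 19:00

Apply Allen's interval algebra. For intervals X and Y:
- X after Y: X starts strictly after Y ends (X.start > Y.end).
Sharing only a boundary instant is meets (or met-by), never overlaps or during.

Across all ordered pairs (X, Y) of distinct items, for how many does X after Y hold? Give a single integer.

Checking all 110 ordered pairs for relation 'after'; matching pairs in alphabetical order:
(F, B): F after B ✓
(J, B): J after B ✓
(J, F): J after F ✓
(J, H): J after H ✓
(J, L): J after L ✓
(L, B): L after B ✓
(L, F): L after F ✓
(N, B): N after B ✓
(N, F): N after F ✓
(P, B): P after B ✓
(P, F): P after F ✓
(P, H): P after H ✓
(P, L): P after L ✓
(P, N): P after N ✓
(P, Z): P after Z ✓
(Q, B): Q after B ✓
(Q, F): Q after F ✓
(Q, H): Q after H ✓
(Q, L): Q after L ✓
(Q, N): Q after N ✓
(Q, Z): Q after Z ✓
(R, B): R after B ✓
(R, F): R after F ✓
(R, H): R after H ✓
... plus 7 further pairs not listed.
Count: 31.

31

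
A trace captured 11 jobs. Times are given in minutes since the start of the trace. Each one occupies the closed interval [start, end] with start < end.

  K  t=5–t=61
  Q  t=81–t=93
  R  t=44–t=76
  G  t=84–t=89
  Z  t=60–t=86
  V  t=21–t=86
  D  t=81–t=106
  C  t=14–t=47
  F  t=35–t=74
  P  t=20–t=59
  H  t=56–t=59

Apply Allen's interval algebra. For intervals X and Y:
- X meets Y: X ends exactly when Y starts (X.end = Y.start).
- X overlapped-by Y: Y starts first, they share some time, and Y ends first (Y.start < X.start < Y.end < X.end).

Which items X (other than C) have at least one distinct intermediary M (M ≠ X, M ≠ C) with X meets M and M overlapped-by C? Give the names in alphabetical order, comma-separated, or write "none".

none

Target C = [t=14, t=47].
Intermediaries M with M overlapped-by C: F, P, R, V.
Via F — items with X meets F: none.
Via P — items with X meets P: none.
Via R — items with X meets R: none.
Via V — items with X meets V: none.
Union: none.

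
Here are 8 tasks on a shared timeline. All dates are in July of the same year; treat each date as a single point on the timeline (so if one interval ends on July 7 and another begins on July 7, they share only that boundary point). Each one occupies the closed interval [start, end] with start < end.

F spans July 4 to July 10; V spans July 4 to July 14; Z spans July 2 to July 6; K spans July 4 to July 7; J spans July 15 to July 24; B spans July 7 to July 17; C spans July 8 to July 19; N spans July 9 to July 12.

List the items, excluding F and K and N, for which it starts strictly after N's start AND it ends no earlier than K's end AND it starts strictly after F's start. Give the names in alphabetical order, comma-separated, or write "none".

Conditions: its start is strictly after N's start (X.start > July 9) AND its end is no earlier than K's end (X.end >= July 7) AND its start is strictly after F's start (X.start > July 4).
B: start July 7 > July 9? ✗; end July 17 >= July 7? ✓; start July 7 > July 4? ✓ → no.
C: start July 8 > July 9? ✗; end July 19 >= July 7? ✓; start July 8 > July 4? ✓ → no.
J: start July 15 > July 9? ✓; end July 24 >= July 7? ✓; start July 15 > July 4? ✓ → yes.
V: start July 4 > July 9? ✗; end July 14 >= July 7? ✓; start July 4 > July 4? ✗ → no.
Z: start July 2 > July 9? ✗; end July 6 >= July 7? ✗; start July 2 > July 4? ✗ → no.
Result: J.

J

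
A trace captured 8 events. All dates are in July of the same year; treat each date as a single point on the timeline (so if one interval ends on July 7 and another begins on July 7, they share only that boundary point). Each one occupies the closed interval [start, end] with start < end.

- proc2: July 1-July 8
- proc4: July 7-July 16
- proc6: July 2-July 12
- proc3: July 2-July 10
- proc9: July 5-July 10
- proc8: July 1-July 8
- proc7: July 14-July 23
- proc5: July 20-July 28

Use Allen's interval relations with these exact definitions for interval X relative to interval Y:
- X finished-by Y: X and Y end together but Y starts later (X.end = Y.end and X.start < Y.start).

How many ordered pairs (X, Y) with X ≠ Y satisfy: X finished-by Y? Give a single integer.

Checking all 56 ordered pairs for relation 'finished-by'; matching pairs in alphabetical order:
(proc3, proc9): proc3 finished-by proc9 ✓
Count: 1.

1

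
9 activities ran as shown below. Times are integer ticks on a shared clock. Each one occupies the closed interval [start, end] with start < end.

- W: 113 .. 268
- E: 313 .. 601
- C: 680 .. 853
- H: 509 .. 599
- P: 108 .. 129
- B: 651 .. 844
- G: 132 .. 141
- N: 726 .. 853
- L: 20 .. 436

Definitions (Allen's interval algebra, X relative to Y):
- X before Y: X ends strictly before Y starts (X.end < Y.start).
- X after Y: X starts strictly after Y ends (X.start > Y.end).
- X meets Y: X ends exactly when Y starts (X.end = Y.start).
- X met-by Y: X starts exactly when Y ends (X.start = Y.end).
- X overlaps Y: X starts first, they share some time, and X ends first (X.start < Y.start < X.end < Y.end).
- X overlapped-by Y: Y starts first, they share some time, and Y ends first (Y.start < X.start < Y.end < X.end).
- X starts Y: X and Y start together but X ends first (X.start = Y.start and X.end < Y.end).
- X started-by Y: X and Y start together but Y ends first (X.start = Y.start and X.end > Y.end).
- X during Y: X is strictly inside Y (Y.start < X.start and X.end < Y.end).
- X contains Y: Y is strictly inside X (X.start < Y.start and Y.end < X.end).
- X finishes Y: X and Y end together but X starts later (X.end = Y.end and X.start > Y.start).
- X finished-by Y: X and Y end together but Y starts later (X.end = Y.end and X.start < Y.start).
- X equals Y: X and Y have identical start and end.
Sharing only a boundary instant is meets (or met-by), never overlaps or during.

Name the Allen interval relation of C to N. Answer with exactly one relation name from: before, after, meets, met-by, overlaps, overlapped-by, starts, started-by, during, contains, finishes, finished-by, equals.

finished-by

C = [680, 853]; N = [726, 853].
Compare endpoints: C.start < N.start, C.start < N.end, C.end > N.start, C.end = N.end.
That pattern is 'finished-by'.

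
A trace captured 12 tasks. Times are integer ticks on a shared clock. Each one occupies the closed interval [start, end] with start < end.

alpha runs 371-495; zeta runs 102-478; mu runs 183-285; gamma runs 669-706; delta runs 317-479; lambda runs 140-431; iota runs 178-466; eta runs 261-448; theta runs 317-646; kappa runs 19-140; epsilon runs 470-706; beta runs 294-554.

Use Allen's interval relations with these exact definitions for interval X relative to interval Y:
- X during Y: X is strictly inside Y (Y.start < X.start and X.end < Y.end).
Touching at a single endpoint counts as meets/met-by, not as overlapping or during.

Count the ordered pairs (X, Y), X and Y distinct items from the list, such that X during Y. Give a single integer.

10

Checking all 132 ordered pairs for relation 'during'; matching pairs in alphabetical order:
(alpha, beta): alpha during beta ✓
(alpha, theta): alpha during theta ✓
(delta, beta): delta during beta ✓
(eta, iota): eta during iota ✓
(eta, zeta): eta during zeta ✓
(iota, zeta): iota during zeta ✓
(lambda, zeta): lambda during zeta ✓
(mu, iota): mu during iota ✓
(mu, lambda): mu during lambda ✓
(mu, zeta): mu during zeta ✓
Count: 10.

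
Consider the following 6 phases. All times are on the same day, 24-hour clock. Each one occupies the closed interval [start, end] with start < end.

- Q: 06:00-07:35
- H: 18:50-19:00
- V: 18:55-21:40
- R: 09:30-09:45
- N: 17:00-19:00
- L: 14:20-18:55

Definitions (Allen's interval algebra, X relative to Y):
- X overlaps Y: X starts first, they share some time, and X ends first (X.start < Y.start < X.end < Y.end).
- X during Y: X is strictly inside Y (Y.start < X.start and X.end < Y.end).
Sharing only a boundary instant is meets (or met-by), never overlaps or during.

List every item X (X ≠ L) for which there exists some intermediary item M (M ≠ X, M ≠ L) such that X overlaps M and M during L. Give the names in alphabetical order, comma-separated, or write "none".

Target L = [14:20, 18:55].
Intermediaries M with M during L: none.
Union: none.

none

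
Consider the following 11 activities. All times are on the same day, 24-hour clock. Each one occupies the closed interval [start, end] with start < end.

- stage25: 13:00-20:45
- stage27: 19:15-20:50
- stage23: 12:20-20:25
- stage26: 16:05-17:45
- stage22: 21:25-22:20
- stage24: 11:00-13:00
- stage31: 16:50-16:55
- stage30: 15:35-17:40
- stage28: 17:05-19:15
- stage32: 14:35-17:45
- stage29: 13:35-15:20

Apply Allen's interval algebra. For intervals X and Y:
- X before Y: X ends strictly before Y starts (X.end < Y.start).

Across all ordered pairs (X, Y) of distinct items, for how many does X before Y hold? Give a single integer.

27

Checking all 110 ordered pairs for relation 'before'; matching pairs in alphabetical order:
(stage23, stage22): stage23 before stage22 ✓
(stage24, stage22): stage24 before stage22 ✓
(stage24, stage26): stage24 before stage26 ✓
(stage24, stage27): stage24 before stage27 ✓
(stage24, stage28): stage24 before stage28 ✓
(stage24, stage29): stage24 before stage29 ✓
(stage24, stage30): stage24 before stage30 ✓
(stage24, stage31): stage24 before stage31 ✓
(stage24, stage32): stage24 before stage32 ✓
(stage25, stage22): stage25 before stage22 ✓
(stage26, stage22): stage26 before stage22 ✓
(stage26, stage27): stage26 before stage27 ✓
(stage27, stage22): stage27 before stage22 ✓
(stage28, stage22): stage28 before stage22 ✓
(stage29, stage22): stage29 before stage22 ✓
(stage29, stage26): stage29 before stage26 ✓
(stage29, stage27): stage29 before stage27 ✓
(stage29, stage28): stage29 before stage28 ✓
(stage29, stage30): stage29 before stage30 ✓
(stage29, stage31): stage29 before stage31 ✓
(stage30, stage22): stage30 before stage22 ✓
(stage30, stage27): stage30 before stage27 ✓
(stage31, stage22): stage31 before stage22 ✓
(stage31, stage27): stage31 before stage27 ✓
... plus 3 further pairs not listed.
Count: 27.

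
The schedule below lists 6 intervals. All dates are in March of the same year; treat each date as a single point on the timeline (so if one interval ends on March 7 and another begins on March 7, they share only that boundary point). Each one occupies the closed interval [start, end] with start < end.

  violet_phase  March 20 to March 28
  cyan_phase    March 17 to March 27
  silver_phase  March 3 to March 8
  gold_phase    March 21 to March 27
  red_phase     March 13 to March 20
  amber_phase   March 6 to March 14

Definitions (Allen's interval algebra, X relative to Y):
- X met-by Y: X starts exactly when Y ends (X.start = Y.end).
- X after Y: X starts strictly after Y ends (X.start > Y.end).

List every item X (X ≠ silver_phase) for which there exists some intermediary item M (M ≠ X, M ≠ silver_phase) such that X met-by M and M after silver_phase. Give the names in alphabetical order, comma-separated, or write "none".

Target silver_phase = [March 3, March 8].
Intermediaries M with M after silver_phase: cyan_phase, gold_phase, red_phase, violet_phase.
Via cyan_phase — items with X met-by cyan_phase: none.
Via gold_phase — items with X met-by gold_phase: none.
Via red_phase — items with X met-by red_phase: violet_phase.
Via violet_phase — items with X met-by violet_phase: none.
Union: violet_phase.

violet_phase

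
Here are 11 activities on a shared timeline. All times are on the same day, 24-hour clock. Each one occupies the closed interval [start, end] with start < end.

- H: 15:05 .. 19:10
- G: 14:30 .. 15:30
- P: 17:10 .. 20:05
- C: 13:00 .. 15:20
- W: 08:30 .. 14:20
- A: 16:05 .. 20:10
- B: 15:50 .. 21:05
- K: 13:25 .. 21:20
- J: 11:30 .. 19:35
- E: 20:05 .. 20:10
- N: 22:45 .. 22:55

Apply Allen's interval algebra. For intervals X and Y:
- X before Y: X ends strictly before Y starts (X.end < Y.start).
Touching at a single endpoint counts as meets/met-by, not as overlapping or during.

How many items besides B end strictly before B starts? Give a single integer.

3

Target B = [15:50, 21:05].
A [16:05, 20:10] → during → no.
C [13:00, 15:20] → before → counts.
E [20:05, 20:10] → during → no.
G [14:30, 15:30] → before → counts.
H [15:05, 19:10] → overlaps → no.
J [11:30, 19:35] → overlaps → no.
K [13:25, 21:20] → contains → no.
N [22:45, 22:55] → after → no.
P [17:10, 20:05] → during → no.
W [08:30, 14:20] → before → counts.
Total: 3.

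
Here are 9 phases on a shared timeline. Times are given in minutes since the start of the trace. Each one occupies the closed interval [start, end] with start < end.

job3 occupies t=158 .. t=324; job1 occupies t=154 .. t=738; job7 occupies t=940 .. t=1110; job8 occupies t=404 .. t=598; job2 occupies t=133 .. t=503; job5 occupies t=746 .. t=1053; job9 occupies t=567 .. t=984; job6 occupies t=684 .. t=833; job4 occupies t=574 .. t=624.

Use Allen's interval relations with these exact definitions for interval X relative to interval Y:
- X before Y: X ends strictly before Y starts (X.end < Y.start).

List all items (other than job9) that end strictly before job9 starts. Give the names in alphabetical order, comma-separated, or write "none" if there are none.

Target job9 = [t=567, t=984].
job1 [t=154, t=738] → overlaps → no.
job2 [t=133, t=503] → before → yes.
job3 [t=158, t=324] → before → yes.
job4 [t=574, t=624] → during → no.
job5 [t=746, t=1053] → overlapped-by → no.
job6 [t=684, t=833] → during → no.
job7 [t=940, t=1110] → overlapped-by → no.
job8 [t=404, t=598] → overlaps → no.
Result: job2, job3.

job2, job3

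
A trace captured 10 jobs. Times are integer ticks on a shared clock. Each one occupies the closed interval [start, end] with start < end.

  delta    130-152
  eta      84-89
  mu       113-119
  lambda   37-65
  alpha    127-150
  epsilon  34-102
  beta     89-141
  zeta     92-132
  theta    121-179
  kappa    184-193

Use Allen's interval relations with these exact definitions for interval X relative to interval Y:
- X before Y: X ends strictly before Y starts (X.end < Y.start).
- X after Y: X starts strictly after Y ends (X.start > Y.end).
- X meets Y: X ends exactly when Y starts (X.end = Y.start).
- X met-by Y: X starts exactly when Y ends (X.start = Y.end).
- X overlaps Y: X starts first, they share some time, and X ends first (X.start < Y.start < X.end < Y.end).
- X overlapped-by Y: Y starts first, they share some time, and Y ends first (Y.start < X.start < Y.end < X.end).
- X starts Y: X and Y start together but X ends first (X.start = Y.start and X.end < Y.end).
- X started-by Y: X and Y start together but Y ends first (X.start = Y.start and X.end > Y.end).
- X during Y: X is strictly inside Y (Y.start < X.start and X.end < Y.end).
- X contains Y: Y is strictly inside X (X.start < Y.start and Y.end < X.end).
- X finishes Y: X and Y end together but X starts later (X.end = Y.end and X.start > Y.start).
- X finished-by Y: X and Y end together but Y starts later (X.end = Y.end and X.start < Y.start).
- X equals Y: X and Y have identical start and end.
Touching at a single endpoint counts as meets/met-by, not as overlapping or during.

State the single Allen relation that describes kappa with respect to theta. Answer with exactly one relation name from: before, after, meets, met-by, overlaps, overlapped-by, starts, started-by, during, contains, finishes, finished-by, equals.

kappa = [184, 193]; theta = [121, 179].
Compare endpoints: kappa.start > theta.start, kappa.start > theta.end, kappa.end > theta.start, kappa.end > theta.end.
That pattern is 'after'.

after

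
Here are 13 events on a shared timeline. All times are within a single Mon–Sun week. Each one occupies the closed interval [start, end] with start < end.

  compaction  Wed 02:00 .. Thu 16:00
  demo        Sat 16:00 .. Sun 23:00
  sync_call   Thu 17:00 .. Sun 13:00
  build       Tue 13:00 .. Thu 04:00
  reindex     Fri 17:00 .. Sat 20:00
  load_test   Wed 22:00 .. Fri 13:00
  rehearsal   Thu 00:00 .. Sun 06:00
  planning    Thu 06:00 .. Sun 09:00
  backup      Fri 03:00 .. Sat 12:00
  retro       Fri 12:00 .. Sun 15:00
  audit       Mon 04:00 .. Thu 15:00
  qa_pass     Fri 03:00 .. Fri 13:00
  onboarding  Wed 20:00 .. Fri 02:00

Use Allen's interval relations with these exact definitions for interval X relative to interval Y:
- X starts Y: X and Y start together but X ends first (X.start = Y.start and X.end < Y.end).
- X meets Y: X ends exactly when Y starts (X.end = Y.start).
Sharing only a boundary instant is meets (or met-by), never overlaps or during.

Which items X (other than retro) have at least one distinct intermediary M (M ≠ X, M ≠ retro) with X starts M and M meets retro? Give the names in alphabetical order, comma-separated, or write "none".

Target retro = [Fri 12:00, Sun 15:00].
Intermediaries M with M meets retro: none.
Union: none.

none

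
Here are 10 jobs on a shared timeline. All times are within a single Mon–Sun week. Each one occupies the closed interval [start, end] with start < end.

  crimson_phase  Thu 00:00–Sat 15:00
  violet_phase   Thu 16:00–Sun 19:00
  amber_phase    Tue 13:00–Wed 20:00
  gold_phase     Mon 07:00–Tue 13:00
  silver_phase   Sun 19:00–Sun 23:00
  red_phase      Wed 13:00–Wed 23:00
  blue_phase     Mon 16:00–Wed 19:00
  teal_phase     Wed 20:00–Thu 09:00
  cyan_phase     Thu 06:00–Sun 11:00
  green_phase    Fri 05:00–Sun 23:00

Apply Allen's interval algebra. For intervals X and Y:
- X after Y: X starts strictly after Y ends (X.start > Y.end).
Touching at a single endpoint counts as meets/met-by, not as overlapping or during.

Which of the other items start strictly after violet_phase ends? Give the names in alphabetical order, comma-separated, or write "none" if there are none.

Target violet_phase = [Thu 16:00, Sun 19:00].
amber_phase [Tue 13:00, Wed 20:00] → before → no.
blue_phase [Mon 16:00, Wed 19:00] → before → no.
crimson_phase [Thu 00:00, Sat 15:00] → overlaps → no.
cyan_phase [Thu 06:00, Sun 11:00] → overlaps → no.
gold_phase [Mon 07:00, Tue 13:00] → before → no.
green_phase [Fri 05:00, Sun 23:00] → overlapped-by → no.
red_phase [Wed 13:00, Wed 23:00] → before → no.
silver_phase [Sun 19:00, Sun 23:00] → met-by → no.
teal_phase [Wed 20:00, Thu 09:00] → before → no.
Result: none.

none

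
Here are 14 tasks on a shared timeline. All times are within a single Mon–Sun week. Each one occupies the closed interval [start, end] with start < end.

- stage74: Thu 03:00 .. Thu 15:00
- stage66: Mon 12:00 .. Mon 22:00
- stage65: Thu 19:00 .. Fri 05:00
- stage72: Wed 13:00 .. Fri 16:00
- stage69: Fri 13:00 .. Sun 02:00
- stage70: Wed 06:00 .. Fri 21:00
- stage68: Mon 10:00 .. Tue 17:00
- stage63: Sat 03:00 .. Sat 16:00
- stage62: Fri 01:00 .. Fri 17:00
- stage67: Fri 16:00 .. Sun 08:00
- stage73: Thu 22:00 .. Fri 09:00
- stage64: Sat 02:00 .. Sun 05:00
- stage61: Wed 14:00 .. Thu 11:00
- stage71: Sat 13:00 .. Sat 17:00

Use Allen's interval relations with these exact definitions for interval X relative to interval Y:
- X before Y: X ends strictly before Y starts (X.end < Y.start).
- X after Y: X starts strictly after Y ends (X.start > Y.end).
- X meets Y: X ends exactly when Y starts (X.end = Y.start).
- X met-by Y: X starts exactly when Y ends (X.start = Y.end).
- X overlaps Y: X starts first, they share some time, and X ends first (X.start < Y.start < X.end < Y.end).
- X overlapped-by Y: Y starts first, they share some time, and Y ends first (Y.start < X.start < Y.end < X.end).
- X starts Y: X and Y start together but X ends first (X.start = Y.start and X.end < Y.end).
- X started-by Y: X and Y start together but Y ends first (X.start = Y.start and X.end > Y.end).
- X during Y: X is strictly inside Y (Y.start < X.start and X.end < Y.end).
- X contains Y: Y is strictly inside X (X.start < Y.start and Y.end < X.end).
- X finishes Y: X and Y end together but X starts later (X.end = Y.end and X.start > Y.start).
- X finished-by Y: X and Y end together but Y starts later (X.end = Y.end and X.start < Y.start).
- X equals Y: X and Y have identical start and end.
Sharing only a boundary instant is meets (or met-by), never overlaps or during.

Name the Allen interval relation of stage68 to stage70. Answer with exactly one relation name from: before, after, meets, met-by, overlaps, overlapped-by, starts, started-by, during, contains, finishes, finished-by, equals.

stage68 = [Mon 10:00, Tue 17:00]; stage70 = [Wed 06:00, Fri 21:00].
Compare endpoints: stage68.start < stage70.start, stage68.start < stage70.end, stage68.end < stage70.start, stage68.end < stage70.end.
That pattern is 'before'.

before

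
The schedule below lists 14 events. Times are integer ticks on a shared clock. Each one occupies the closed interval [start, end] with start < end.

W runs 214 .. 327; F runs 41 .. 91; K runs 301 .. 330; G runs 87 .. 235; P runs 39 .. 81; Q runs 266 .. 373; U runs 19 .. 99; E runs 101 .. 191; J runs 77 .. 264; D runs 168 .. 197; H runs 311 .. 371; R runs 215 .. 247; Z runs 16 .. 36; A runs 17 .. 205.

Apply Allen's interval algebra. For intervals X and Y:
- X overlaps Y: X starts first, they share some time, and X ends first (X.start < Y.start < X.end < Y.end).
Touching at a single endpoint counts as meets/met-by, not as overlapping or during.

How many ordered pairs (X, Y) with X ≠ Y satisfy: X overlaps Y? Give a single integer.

Checking all 182 ordered pairs for relation 'overlaps'; matching pairs in alphabetical order:
(A, G): A overlaps G ✓
(A, J): A overlaps J ✓
(E, D): E overlaps D ✓
(F, G): F overlaps G ✓
(F, J): F overlaps J ✓
(G, R): G overlaps R ✓
(G, W): G overlaps W ✓
(J, W): J overlaps W ✓
(K, H): K overlaps H ✓
(P, F): P overlaps F ✓
(P, J): P overlaps J ✓
(U, G): U overlaps G ✓
(U, J): U overlaps J ✓
(W, H): W overlaps H ✓
(W, K): W overlaps K ✓
(W, Q): W overlaps Q ✓
(Z, A): Z overlaps A ✓
(Z, U): Z overlaps U ✓
Count: 18.

18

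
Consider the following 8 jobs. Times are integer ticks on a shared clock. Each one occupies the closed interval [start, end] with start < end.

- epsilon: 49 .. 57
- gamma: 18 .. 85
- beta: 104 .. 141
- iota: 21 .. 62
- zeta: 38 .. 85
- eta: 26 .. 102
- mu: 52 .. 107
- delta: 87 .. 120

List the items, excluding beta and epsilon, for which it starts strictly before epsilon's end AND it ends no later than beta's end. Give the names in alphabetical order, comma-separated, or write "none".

eta, gamma, iota, mu, zeta

Conditions: its start is strictly before epsilon's end (X.start < 57) AND its end is no later than beta's end (X.end <= 141).
delta: start 87 < 57? ✗; end 120 <= 141? ✓ → no.
eta: start 26 < 57? ✓; end 102 <= 141? ✓ → yes.
gamma: start 18 < 57? ✓; end 85 <= 141? ✓ → yes.
iota: start 21 < 57? ✓; end 62 <= 141? ✓ → yes.
mu: start 52 < 57? ✓; end 107 <= 141? ✓ → yes.
zeta: start 38 < 57? ✓; end 85 <= 141? ✓ → yes.
Result: eta, gamma, iota, mu, zeta.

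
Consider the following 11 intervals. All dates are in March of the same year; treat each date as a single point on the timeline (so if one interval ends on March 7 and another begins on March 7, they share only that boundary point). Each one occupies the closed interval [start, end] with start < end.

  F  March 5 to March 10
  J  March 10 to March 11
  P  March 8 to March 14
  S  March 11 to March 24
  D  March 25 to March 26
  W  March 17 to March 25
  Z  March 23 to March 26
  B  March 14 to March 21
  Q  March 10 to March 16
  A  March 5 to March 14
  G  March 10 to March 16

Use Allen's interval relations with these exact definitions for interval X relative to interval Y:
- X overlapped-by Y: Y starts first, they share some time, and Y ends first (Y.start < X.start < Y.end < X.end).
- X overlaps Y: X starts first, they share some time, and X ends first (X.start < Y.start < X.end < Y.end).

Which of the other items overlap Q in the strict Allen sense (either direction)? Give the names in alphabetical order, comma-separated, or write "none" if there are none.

A, B, P, S

Target Q = [March 10, March 16].
A [March 5, March 14] → overlaps → yes.
B [March 14, March 21] → overlapped-by → yes.
D [March 25, March 26] → after → no.
F [March 5, March 10] → meets → no.
G [March 10, March 16] → equals → no.
J [March 10, March 11] → starts → no.
P [March 8, March 14] → overlaps → yes.
S [March 11, March 24] → overlapped-by → yes.
W [March 17, March 25] → after → no.
Z [March 23, March 26] → after → no.
Result: A, B, P, S.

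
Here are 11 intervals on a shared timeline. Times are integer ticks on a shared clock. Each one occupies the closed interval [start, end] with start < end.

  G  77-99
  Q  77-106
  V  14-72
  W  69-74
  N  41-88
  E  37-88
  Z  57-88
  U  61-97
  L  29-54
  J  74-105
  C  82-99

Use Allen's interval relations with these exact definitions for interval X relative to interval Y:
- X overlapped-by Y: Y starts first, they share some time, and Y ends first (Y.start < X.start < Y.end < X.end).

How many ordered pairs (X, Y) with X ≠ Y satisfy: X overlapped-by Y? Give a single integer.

27

Checking all 110 ordered pairs for relation 'overlapped-by'; matching pairs in alphabetical order:
(C, E): C overlapped-by E ✓
(C, N): C overlapped-by N ✓
(C, U): C overlapped-by U ✓
(C, Z): C overlapped-by Z ✓
(E, L): E overlapped-by L ✓
(E, V): E overlapped-by V ✓
(G, E): G overlapped-by E ✓
(G, N): G overlapped-by N ✓
(G, U): G overlapped-by U ✓
(G, Z): G overlapped-by Z ✓
(J, E): J overlapped-by E ✓
(J, N): J overlapped-by N ✓
(J, U): J overlapped-by U ✓
(J, Z): J overlapped-by Z ✓
(N, L): N overlapped-by L ✓
(N, V): N overlapped-by V ✓
(Q, E): Q overlapped-by E ✓
(Q, J): Q overlapped-by J ✓
(Q, N): Q overlapped-by N ✓
(Q, U): Q overlapped-by U ✓
(Q, Z): Q overlapped-by Z ✓
(U, E): U overlapped-by E ✓
(U, N): U overlapped-by N ✓
(U, V): U overlapped-by V ✓
... plus 3 further pairs not listed.
Count: 27.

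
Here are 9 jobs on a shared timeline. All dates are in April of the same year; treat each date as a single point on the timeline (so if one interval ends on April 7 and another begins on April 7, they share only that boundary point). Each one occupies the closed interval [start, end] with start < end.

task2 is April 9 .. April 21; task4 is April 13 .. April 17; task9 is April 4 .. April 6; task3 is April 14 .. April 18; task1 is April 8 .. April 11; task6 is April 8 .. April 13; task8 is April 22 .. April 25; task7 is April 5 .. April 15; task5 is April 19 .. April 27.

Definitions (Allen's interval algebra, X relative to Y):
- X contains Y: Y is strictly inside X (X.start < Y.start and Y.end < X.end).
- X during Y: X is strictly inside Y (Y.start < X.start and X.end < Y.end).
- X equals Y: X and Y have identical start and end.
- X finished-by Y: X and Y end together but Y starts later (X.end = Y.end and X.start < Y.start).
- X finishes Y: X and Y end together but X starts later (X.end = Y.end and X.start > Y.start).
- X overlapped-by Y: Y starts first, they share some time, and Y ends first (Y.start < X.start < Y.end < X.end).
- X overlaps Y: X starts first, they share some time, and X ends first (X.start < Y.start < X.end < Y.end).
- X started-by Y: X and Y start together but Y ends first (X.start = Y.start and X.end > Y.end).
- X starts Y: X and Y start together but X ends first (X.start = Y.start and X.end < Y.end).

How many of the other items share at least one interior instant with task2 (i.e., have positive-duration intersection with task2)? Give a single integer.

6

Target task2 = [April 9, April 21].
task1 [April 8, April 11] → overlaps → counts.
task3 [April 14, April 18] → during → counts.
task4 [April 13, April 17] → during → counts.
task5 [April 19, April 27] → overlapped-by → counts.
task6 [April 8, April 13] → overlaps → counts.
task7 [April 5, April 15] → overlaps → counts.
task8 [April 22, April 25] → after → no.
task9 [April 4, April 6] → before → no.
Total: 6.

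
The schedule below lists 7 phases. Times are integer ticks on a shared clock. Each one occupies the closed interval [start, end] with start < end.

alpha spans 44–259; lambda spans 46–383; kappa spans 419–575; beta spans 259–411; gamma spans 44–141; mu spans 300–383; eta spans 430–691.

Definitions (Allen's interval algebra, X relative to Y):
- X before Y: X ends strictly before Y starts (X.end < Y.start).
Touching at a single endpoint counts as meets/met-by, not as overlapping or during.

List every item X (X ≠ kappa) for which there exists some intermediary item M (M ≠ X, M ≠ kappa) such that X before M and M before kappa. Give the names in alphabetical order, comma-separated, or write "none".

alpha, gamma

Target kappa = [419, 575].
Intermediaries M with M before kappa: alpha, beta, gamma, lambda, mu.
Via alpha — items with X before alpha: none.
Via beta — items with X before beta: gamma.
Via gamma — items with X before gamma: none.
Via lambda — items with X before lambda: none.
Via mu — items with X before mu: alpha, gamma.
Union: alpha, gamma.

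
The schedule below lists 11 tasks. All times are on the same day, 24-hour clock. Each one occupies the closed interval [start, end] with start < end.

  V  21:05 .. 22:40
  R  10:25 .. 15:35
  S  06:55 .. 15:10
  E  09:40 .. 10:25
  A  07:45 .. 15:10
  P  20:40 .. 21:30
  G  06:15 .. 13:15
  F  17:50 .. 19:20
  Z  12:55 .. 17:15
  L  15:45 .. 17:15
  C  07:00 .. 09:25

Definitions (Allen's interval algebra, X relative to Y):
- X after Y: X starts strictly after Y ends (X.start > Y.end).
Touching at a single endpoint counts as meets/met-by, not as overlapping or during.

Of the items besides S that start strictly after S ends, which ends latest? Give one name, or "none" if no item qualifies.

V

Target S = [06:55, 15:10].
A [07:45, 15:10] → finishes → excluded.
C [07:00, 09:25] → during → excluded.
E [09:40, 10:25] → during → excluded.
F [17:50, 19:20] → after → candidate.
G [06:15, 13:15] → overlaps → excluded.
L [15:45, 17:15] → after → candidate.
P [20:40, 21:30] → after → candidate.
R [10:25, 15:35] → overlapped-by → excluded.
V [21:05, 22:40] → after → candidate.
Z [12:55, 17:15] → overlapped-by → excluded.
Among candidates, latest end is 22:40 → V.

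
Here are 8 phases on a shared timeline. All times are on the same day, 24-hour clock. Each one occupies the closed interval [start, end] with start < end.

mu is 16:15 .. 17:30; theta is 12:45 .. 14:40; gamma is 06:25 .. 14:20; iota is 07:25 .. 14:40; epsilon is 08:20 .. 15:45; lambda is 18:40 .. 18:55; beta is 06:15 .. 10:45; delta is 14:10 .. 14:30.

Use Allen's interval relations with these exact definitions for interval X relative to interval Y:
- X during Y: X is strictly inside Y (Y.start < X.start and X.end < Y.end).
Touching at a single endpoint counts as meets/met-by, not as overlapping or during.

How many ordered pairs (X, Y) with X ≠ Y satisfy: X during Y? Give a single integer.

4

Checking all 56 ordered pairs for relation 'during'; matching pairs in alphabetical order:
(delta, epsilon): delta during epsilon ✓
(delta, iota): delta during iota ✓
(delta, theta): delta during theta ✓
(theta, epsilon): theta during epsilon ✓
Count: 4.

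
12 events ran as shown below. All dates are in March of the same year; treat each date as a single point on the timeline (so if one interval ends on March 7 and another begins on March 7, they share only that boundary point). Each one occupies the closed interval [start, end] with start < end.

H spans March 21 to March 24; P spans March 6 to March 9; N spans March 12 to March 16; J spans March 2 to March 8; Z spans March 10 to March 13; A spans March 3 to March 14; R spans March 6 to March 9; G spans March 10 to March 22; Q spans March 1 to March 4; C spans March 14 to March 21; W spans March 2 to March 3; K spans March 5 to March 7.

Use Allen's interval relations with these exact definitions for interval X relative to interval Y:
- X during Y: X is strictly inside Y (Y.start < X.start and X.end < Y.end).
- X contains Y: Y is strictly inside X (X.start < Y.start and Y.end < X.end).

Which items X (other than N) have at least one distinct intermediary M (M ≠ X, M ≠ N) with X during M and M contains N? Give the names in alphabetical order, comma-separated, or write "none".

C

Target N = [March 12, March 16].
Intermediaries M with M contains N: G.
Via G — items with X during G: C.
Union: C.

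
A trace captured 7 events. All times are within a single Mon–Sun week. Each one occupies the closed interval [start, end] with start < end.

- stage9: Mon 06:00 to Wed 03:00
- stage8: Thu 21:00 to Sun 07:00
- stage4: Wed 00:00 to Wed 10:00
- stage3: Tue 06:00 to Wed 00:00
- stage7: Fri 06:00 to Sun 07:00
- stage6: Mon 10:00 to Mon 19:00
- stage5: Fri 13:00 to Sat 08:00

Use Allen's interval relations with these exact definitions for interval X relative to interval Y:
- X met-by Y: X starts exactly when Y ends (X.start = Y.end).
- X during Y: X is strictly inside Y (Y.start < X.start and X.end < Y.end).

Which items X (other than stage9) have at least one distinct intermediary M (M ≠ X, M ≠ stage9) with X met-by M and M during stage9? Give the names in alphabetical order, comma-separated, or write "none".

stage4

Target stage9 = [Mon 06:00, Wed 03:00].
Intermediaries M with M during stage9: stage3, stage6.
Via stage3 — items with X met-by stage3: stage4.
Via stage6 — items with X met-by stage6: none.
Union: stage4.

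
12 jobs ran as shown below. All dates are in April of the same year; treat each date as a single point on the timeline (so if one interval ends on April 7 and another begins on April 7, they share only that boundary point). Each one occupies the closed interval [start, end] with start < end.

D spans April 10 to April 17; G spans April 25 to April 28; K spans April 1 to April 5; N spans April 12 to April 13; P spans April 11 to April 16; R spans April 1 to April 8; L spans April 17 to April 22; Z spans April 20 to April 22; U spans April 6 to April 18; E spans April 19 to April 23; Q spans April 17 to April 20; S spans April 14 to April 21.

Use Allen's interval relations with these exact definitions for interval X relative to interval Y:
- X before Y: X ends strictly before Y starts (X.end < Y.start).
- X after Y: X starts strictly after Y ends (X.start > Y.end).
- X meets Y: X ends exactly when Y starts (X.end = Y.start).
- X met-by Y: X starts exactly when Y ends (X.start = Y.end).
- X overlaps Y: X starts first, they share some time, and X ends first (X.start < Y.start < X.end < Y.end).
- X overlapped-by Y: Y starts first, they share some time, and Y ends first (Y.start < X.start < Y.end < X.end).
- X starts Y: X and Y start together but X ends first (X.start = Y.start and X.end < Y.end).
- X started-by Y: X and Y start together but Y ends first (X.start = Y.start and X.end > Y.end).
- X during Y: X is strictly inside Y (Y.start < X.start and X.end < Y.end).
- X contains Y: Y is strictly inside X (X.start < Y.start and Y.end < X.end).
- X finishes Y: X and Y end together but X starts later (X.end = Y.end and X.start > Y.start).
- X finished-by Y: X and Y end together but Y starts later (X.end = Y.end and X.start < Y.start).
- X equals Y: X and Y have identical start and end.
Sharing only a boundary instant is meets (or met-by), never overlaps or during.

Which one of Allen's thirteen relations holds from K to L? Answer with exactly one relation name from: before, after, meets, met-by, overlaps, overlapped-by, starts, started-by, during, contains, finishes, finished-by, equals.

before

K = [April 1, April 5]; L = [April 17, April 22].
Compare endpoints: K.start < L.start, K.start < L.end, K.end < L.start, K.end < L.end.
That pattern is 'before'.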